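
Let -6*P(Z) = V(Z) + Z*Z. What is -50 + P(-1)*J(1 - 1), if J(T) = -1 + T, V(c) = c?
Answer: -50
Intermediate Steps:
P(Z) = -Z/6 - Z**2/6 (P(Z) = -(Z + Z*Z)/6 = -(Z + Z**2)/6 = -Z/6 - Z**2/6)
-50 + P(-1)*J(1 - 1) = -50 + ((1/6)*(-1)*(-1 - 1*(-1)))*(-1 + (1 - 1)) = -50 + ((1/6)*(-1)*(-1 + 1))*(-1 + 0) = -50 + ((1/6)*(-1)*0)*(-1) = -50 + 0*(-1) = -50 + 0 = -50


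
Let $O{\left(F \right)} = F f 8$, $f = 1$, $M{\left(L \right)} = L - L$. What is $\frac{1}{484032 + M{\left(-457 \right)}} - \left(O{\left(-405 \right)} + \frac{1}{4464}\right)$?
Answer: $\frac{145848512249}{45014976} \approx 3240.0$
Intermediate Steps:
$M{\left(L \right)} = 0$
$O{\left(F \right)} = 8 F$ ($O{\left(F \right)} = F 1 \cdot 8 = F 8 = 8 F$)
$\frac{1}{484032 + M{\left(-457 \right)}} - \left(O{\left(-405 \right)} + \frac{1}{4464}\right) = \frac{1}{484032 + 0} - \left(8 \left(-405\right) + \frac{1}{4464}\right) = \frac{1}{484032} - \left(-3240 + \frac{1}{4464}\right) = \frac{1}{484032} - - \frac{14463359}{4464} = \frac{1}{484032} + \frac{14463359}{4464} = \frac{145848512249}{45014976}$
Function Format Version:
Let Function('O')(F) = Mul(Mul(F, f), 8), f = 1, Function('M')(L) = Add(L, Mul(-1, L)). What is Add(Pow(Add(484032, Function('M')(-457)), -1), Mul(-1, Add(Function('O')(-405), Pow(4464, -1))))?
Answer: Rational(145848512249, 45014976) ≈ 3240.0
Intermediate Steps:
Function('M')(L) = 0
Function('O')(F) = Mul(8, F) (Function('O')(F) = Mul(Mul(F, 1), 8) = Mul(F, 8) = Mul(8, F))
Add(Pow(Add(484032, Function('M')(-457)), -1), Mul(-1, Add(Function('O')(-405), Pow(4464, -1)))) = Add(Pow(Add(484032, 0), -1), Mul(-1, Add(Mul(8, -405), Pow(4464, -1)))) = Add(Pow(484032, -1), Mul(-1, Add(-3240, Rational(1, 4464)))) = Add(Rational(1, 484032), Mul(-1, Rational(-14463359, 4464))) = Add(Rational(1, 484032), Rational(14463359, 4464)) = Rational(145848512249, 45014976)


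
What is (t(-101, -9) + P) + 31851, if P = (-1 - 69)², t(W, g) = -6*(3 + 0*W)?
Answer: 36733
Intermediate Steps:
t(W, g) = -18 (t(W, g) = -6*(3 + 0) = -6*3 = -18)
P = 4900 (P = (-70)² = 4900)
(t(-101, -9) + P) + 31851 = (-18 + 4900) + 31851 = 4882 + 31851 = 36733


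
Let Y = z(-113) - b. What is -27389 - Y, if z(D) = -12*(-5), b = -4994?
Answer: -32443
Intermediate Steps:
z(D) = 60
Y = 5054 (Y = 60 - 1*(-4994) = 60 + 4994 = 5054)
-27389 - Y = -27389 - 1*5054 = -27389 - 5054 = -32443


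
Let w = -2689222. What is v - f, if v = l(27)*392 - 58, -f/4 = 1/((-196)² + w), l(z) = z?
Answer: 13951191976/1325403 ≈ 10526.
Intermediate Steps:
f = 2/1325403 (f = -4/((-196)² - 2689222) = -4/(38416 - 2689222) = -4/(-2650806) = -4*(-1/2650806) = 2/1325403 ≈ 1.5090e-6)
v = 10526 (v = 27*392 - 58 = 10584 - 58 = 10526)
v - f = 10526 - 1*2/1325403 = 10526 - 2/1325403 = 13951191976/1325403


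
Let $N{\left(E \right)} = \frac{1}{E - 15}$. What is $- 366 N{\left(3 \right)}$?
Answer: $\frac{61}{2} \approx 30.5$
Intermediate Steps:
$N{\left(E \right)} = \frac{1}{-15 + E}$
$- 366 N{\left(3 \right)} = - \frac{366}{-15 + 3} = - \frac{366}{-12} = \left(-366\right) \left(- \frac{1}{12}\right) = \frac{61}{2}$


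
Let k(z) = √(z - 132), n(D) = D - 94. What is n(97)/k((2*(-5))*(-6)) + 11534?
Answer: 11534 - I*√2/4 ≈ 11534.0 - 0.35355*I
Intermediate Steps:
n(D) = -94 + D
k(z) = √(-132 + z)
n(97)/k((2*(-5))*(-6)) + 11534 = (-94 + 97)/(√(-132 + (2*(-5))*(-6))) + 11534 = 3/(√(-132 - 10*(-6))) + 11534 = 3/(√(-132 + 60)) + 11534 = 3/(√(-72)) + 11534 = 3/((6*I*√2)) + 11534 = 3*(-I*√2/12) + 11534 = -I*√2/4 + 11534 = 11534 - I*√2/4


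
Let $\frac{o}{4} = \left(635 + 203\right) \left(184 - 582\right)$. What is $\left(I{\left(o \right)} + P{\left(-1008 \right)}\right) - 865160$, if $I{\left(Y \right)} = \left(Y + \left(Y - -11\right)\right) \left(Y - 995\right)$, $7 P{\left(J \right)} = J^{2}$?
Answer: $3562263719463$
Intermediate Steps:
$o = -1334096$ ($o = 4 \left(635 + 203\right) \left(184 - 582\right) = 4 \cdot 838 \left(-398\right) = 4 \left(-333524\right) = -1334096$)
$P{\left(J \right)} = \frac{J^{2}}{7}$
$I{\left(Y \right)} = \left(-995 + Y\right) \left(11 + 2 Y\right)$ ($I{\left(Y \right)} = \left(Y + \left(Y + 11\right)\right) \left(-995 + Y\right) = \left(Y + \left(11 + Y\right)\right) \left(-995 + Y\right) = \left(11 + 2 Y\right) \left(-995 + Y\right) = \left(-995 + Y\right) \left(11 + 2 Y\right)$)
$\left(I{\left(o \right)} + P{\left(-1008 \right)}\right) - 865160 = \left(\left(-10945 - -2640175984 + 2 \left(-1334096\right)^{2}\right) + \frac{\left(-1008\right)^{2}}{7}\right) - 865160 = \left(\left(-10945 + 2640175984 + 2 \cdot 1779812137216\right) + \frac{1}{7} \cdot 1016064\right) - 865160 = \left(\left(-10945 + 2640175984 + 3559624274432\right) + 145152\right) - 865160 = \left(3562264439471 + 145152\right) - 865160 = 3562264584623 - 865160 = 3562263719463$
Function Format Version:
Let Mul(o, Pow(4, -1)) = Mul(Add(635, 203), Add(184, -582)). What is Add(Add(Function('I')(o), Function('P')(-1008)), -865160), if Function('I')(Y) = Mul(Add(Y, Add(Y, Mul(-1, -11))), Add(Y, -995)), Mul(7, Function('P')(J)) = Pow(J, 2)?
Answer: 3562263719463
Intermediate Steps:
o = -1334096 (o = Mul(4, Mul(Add(635, 203), Add(184, -582))) = Mul(4, Mul(838, -398)) = Mul(4, -333524) = -1334096)
Function('P')(J) = Mul(Rational(1, 7), Pow(J, 2))
Function('I')(Y) = Mul(Add(-995, Y), Add(11, Mul(2, Y))) (Function('I')(Y) = Mul(Add(Y, Add(Y, 11)), Add(-995, Y)) = Mul(Add(Y, Add(11, Y)), Add(-995, Y)) = Mul(Add(11, Mul(2, Y)), Add(-995, Y)) = Mul(Add(-995, Y), Add(11, Mul(2, Y))))
Add(Add(Function('I')(o), Function('P')(-1008)), -865160) = Add(Add(Add(-10945, Mul(-1979, -1334096), Mul(2, Pow(-1334096, 2))), Mul(Rational(1, 7), Pow(-1008, 2))), -865160) = Add(Add(Add(-10945, 2640175984, Mul(2, 1779812137216)), Mul(Rational(1, 7), 1016064)), -865160) = Add(Add(Add(-10945, 2640175984, 3559624274432), 145152), -865160) = Add(Add(3562264439471, 145152), -865160) = Add(3562264584623, -865160) = 3562263719463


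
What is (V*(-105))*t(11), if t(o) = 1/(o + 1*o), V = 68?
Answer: -3570/11 ≈ -324.55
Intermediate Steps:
t(o) = 1/(2*o) (t(o) = 1/(o + o) = 1/(2*o))
(V*(-105))*t(11) = (68*(-105))*((½)/11) = -3570/11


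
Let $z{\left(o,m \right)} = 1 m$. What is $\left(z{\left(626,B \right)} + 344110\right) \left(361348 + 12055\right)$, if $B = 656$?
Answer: $128736658698$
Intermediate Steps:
$z{\left(o,m \right)} = m$
$\left(z{\left(626,B \right)} + 344110\right) \left(361348 + 12055\right) = \left(656 + 344110\right) \left(361348 + 12055\right) = 344766 \cdot 373403 = 128736658698$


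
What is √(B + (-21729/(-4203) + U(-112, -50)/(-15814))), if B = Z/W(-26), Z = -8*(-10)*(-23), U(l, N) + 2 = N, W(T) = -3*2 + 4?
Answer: √113533173226226769/11077707 ≈ 30.417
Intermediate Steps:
W(T) = -2 (W(T) = -6 + 4 = -2)
U(l, N) = -2 + N
Z = -1840 (Z = 80*(-23) = -1840)
B = 920 (B = -1840/(-2) = -1840*(-½) = 920)
√(B + (-21729/(-4203) + U(-112, -50)/(-15814))) = √(920 + (-21729/(-4203) + (-2 - 50)/(-15814))) = √(920 + (-21729*(-1/4203) - 52*(-1/15814))) = √(920 + (7243/1401 + 26/7907)) = √(920 + 57306827/11077707) = √(10248797267/11077707) = √113533173226226769/11077707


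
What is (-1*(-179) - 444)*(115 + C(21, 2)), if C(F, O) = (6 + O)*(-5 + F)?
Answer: -64395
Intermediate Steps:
C(F, O) = (-5 + F)*(6 + O)
(-1*(-179) - 444)*(115 + C(21, 2)) = (-1*(-179) - 444)*(115 + (-30 - 5*2 + 6*21 + 21*2)) = (179 - 444)*(115 + (-30 - 10 + 126 + 42)) = -265*(115 + 128) = -265*243 = -64395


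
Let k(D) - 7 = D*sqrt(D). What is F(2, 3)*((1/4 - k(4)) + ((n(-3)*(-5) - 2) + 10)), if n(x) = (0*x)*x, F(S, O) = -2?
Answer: 27/2 ≈ 13.500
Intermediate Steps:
k(D) = 7 + D**(3/2) (k(D) = 7 + D*sqrt(D) = 7 + D**(3/2))
n(x) = 0 (n(x) = 0*x = 0)
F(2, 3)*((1/4 - k(4)) + ((n(-3)*(-5) - 2) + 10)) = -2*((1/4 - (7 + 4**(3/2))) + ((0*(-5) - 2) + 10)) = -2*((1/4 - (7 + 8)) + ((0 - 2) + 10)) = -2*((1/4 - 1*15) + (-2 + 10)) = -2*((1/4 - 15) + 8) = -2*(-59/4 + 8) = -2*(-27/4) = 27/2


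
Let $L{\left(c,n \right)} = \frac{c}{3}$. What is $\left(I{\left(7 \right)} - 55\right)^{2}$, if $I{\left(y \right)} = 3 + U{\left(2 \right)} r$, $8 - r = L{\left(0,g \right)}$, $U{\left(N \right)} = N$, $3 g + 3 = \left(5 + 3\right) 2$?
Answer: $1296$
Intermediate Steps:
$g = \frac{13}{3}$ ($g = -1 + \frac{\left(5 + 3\right) 2}{3} = -1 + \frac{8 \cdot 2}{3} = -1 + \frac{1}{3} \cdot 16 = -1 + \frac{16}{3} = \frac{13}{3} \approx 4.3333$)
$L{\left(c,n \right)} = \frac{c}{3}$ ($L{\left(c,n \right)} = c \frac{1}{3} = \frac{c}{3}$)
$r = 8$ ($r = 8 - \frac{1}{3} \cdot 0 = 8 - 0 = 8 + 0 = 8$)
$I{\left(y \right)} = 19$ ($I{\left(y \right)} = 3 + 2 \cdot 8 = 3 + 16 = 19$)
$\left(I{\left(7 \right)} - 55\right)^{2} = \left(19 - 55\right)^{2} = \left(-36\right)^{2} = 1296$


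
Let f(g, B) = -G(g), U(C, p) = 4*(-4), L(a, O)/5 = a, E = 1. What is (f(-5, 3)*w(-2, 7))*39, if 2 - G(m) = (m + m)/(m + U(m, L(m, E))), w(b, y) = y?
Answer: -416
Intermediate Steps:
L(a, O) = 5*a
U(C, p) = -16
G(m) = 2 - 2*m/(-16 + m) (G(m) = 2 - (m + m)/(m - 16) = 2 - 2*m/(-16 + m))
f(g, B) = 32/(-16 + g) (f(g, B) = -(-32)/(-16 + g) = 32/(-16 + g))
(f(-5, 3)*w(-2, 7))*39 = ((32/(-16 - 5))*7)*39 = ((32/(-21))*7)*39 = ((32*(-1/21))*7)*39 = -32/21*7*39 = -32/3*39 = -416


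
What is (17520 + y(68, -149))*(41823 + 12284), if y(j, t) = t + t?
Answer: 931830754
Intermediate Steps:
y(j, t) = 2*t
(17520 + y(68, -149))*(41823 + 12284) = (17520 + 2*(-149))*(41823 + 12284) = (17520 - 298)*54107 = 17222*54107 = 931830754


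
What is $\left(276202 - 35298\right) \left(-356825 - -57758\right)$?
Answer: $-72046436568$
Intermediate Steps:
$\left(276202 - 35298\right) \left(-356825 - -57758\right) = \left(276202 - 35298\right) \left(-356825 + \left(-47940 + 105698\right)\right) = 240904 \left(-356825 + 57758\right) = 240904 \left(-299067\right) = -72046436568$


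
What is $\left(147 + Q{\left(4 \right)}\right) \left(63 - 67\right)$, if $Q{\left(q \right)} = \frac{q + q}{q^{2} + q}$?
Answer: $- \frac{2948}{5} \approx -589.6$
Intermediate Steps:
$Q{\left(q \right)} = \frac{2 q}{q + q^{2}}$
$\left(147 + Q{\left(4 \right)}\right) \left(63 - 67\right) = \left(147 + \frac{2}{1 + 4}\right) \left(63 - 67\right) = \left(147 + \frac{2}{5}\right) \left(63 - 67\right) = \left(147 + 2 \cdot \frac{1}{5}\right) \left(-4\right) = \left(147 + \frac{2}{5}\right) \left(-4\right) = \frac{737}{5} \left(-4\right) = - \frac{2948}{5}$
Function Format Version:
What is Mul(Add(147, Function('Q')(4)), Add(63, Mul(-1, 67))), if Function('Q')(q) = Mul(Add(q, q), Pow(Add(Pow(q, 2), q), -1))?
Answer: Rational(-2948, 5) ≈ -589.60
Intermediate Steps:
Function('Q')(q) = Mul(2, q, Pow(Add(q, Pow(q, 2)), -1)) (Function('Q')(q) = Mul(Mul(2, q), Pow(Add(q, Pow(q, 2)), -1)) = Mul(2, q, Pow(Add(q, Pow(q, 2)), -1)))
Mul(Add(147, Function('Q')(4)), Add(63, Mul(-1, 67))) = Mul(Add(147, Mul(2, Pow(Add(1, 4), -1))), Add(63, Mul(-1, 67))) = Mul(Add(147, Mul(2, Pow(5, -1))), Add(63, -67)) = Mul(Add(147, Mul(2, Rational(1, 5))), -4) = Mul(Add(147, Rational(2, 5)), -4) = Mul(Rational(737, 5), -4) = Rational(-2948, 5)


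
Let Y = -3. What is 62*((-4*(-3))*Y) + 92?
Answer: -2140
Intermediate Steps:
62*((-4*(-3))*Y) + 92 = 62*(-4*(-3)*(-3)) + 92 = 62*(12*(-3)) + 92 = 62*(-36) + 92 = -2232 + 92 = -2140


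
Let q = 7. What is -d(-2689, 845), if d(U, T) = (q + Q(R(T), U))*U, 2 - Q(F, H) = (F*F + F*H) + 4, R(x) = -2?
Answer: -14458753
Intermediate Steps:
Q(F, H) = -2 - F**2 - F*H (Q(F, H) = 2 - ((F*F + F*H) + 4) = 2 - ((F**2 + F*H) + 4) = 2 - (4 + F**2 + F*H) = 2 + (-4 - F**2 - F*H) = -2 - F**2 - F*H)
d(U, T) = U*(1 + 2*U) (d(U, T) = (7 + (-2 - 1*(-2)**2 - 1*(-2)*U))*U = (7 + (-2 - 1*4 + 2*U))*U = (7 + (-2 - 4 + 2*U))*U = (7 + (-6 + 2*U))*U = (1 + 2*U)*U = U*(1 + 2*U))
-d(-2689, 845) = -(-2689)*(1 + 2*(-2689)) = -(-2689)*(1 - 5378) = -(-2689)*(-5377) = -1*14458753 = -14458753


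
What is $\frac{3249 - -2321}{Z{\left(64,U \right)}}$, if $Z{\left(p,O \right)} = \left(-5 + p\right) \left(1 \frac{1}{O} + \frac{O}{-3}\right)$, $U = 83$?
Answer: $- \frac{693465}{203137} \approx -3.4138$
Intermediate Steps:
$Z{\left(p,O \right)} = \left(-5 + p\right) \left(\frac{1}{O} - \frac{O}{3}\right)$ ($Z{\left(p,O \right)} = \left(-5 + p\right) \left(\frac{1}{O} + O \left(- \frac{1}{3}\right)\right) = \left(-5 + p\right) \left(\frac{1}{O} - \frac{O}{3}\right)$)
$\frac{3249 - -2321}{Z{\left(64,U \right)}} = \frac{3249 - -2321}{\frac{1}{83} \left(-5 + 64 + \frac{83^{2} \left(5 - 64\right)}{3}\right)} = \frac{3249 + 2321}{\frac{1}{83} \left(-5 + 64 + \frac{1}{3} \cdot 6889 \left(5 - 64\right)\right)} = \frac{5570}{\frac{1}{83} \left(-5 + 64 + \frac{1}{3} \cdot 6889 \left(-59\right)\right)} = \frac{5570}{\frac{1}{83} \left(-5 + 64 - \frac{406451}{3}\right)} = \frac{5570}{\frac{1}{83} \left(- \frac{406274}{3}\right)} = \frac{5570}{- \frac{406274}{249}} = 5570 \left(- \frac{249}{406274}\right) = - \frac{693465}{203137}$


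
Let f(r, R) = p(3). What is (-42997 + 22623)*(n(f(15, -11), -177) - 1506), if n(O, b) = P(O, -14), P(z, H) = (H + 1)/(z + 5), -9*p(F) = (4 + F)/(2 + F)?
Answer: 3350432991/109 ≈ 3.0738e+7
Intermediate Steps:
p(F) = -(4 + F)/(9*(2 + F))
P(z, H) = (1 + H)/(5 + z)
f(r, R) = -7/45 (f(r, R) = (-4 - 1*3)/(9*(2 + 3)) = (⅑)*(-4 - 3)/5 = (⅑)*(⅕)*(-7) = -7/45)
n(O, b) = -13/(5 + O) (n(O, b) = (1 - 14)/(5 + O) = -13/(5 + O))
(-42997 + 22623)*(n(f(15, -11), -177) - 1506) = (-42997 + 22623)*(-13/(5 - 7/45) - 1506) = -20374*(-13/218/45 - 1506) = -20374*(-13*45/218 - 1506) = -20374*(-585/218 - 1506) = -20374*(-328893/218) = 3350432991/109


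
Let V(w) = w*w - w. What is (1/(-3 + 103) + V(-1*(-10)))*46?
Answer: 207023/50 ≈ 4140.5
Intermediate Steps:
V(w) = w² - w
(1/(-3 + 103) + V(-1*(-10)))*46 = (1/(-3 + 103) + (-1*(-10))*(-1 - 1*(-10)))*46 = (1/100 + 10*(-1 + 10))*46 = (1/100 + 10*9)*46 = (1/100 + 90)*46 = (9001/100)*46 = 207023/50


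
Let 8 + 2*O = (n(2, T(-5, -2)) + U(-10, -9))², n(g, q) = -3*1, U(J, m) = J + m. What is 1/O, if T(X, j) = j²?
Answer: 1/238 ≈ 0.0042017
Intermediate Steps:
n(g, q) = -3
O = 238 (O = -4 + (-3 + (-10 - 9))²/2 = -4 + (-3 - 19)²/2 = -4 + (½)*(-22)² = -4 + (½)*484 = -4 + 242 = 238)
1/O = 1/238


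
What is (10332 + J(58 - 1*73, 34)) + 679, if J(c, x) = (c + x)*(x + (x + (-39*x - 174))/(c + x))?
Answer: 10191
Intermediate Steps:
J(c, x) = (c + x)*(x + (-174 - 38*x)/(c + x)) (J(c, x) = (c + x)*(x + (x + (-174 - 39*x))/(c + x)) = (c + x)*(x + (-174 - 38*x)/(c + x)))
(10332 + J(58 - 1*73, 34)) + 679 = (10332 + (-174 + 34² - 38*34 + (58 - 1*73)*34)) + 679 = (10332 + (-174 + 1156 - 1292 + (58 - 73)*34)) + 679 = (10332 + (-174 + 1156 - 1292 - 15*34)) + 679 = (10332 + (-174 + 1156 - 1292 - 510)) + 679 = (10332 - 820) + 679 = 9512 + 679 = 10191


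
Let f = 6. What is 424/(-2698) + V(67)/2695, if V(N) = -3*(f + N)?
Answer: -866771/3635555 ≈ -0.23842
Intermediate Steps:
V(N) = -18 - 3*N (V(N) = -3*(6 + N) = -18 - 3*N)
424/(-2698) + V(67)/2695 = 424/(-2698) + (-18 - 3*67)/2695 = 424*(-1/2698) + (-18 - 201)*(1/2695) = -212/1349 - 219*1/2695 = -212/1349 - 219/2695 = -866771/3635555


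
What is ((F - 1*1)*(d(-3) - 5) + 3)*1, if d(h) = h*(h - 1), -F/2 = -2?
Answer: 24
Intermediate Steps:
F = 4 (F = -2*(-2) = 4)
d(h) = h*(-1 + h)
((F - 1*1)*(d(-3) - 5) + 3)*1 = ((4 - 1*1)*(-3*(-1 - 3) - 5) + 3)*1 = ((4 - 1)*(-3*(-4) - 5) + 3)*1 = (3*(12 - 5) + 3)*1 = (3*7 + 3)*1 = (21 + 3)*1 = 24*1 = 24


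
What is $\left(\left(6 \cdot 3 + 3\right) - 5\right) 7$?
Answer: $112$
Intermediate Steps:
$\left(\left(6 \cdot 3 + 3\right) - 5\right) 7 = \left(\left(18 + 3\right) - 5\right) 7 = \left(21 - 5\right) 7 = 16 \cdot 7 = 112$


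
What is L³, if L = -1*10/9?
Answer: -1000/729 ≈ -1.3717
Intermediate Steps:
L = -10/9 (L = -10*⅑ = -10/9 ≈ -1.1111)
L³ = (-10/9)³ = -1000/729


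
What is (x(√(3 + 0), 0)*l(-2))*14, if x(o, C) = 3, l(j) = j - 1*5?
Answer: -294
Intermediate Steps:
l(j) = -5 + j (l(j) = j - 5 = -5 + j)
(x(√(3 + 0), 0)*l(-2))*14 = (3*(-5 - 2))*14 = (3*(-7))*14 = -21*14 = -294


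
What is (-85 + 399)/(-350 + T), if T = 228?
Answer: -157/61 ≈ -2.5738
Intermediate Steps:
(-85 + 399)/(-350 + T) = (-85 + 399)/(-350 + 228) = 314/(-122) = 314*(-1/122) = -157/61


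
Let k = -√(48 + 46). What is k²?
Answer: 94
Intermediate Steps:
k = -√94 ≈ -9.6954
k² = (-√94)² = 94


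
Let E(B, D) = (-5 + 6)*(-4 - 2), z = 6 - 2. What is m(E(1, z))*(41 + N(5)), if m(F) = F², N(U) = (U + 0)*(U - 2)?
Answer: 2016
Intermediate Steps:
z = 4
E(B, D) = -6 (E(B, D) = 1*(-6) = -6)
N(U) = U*(-2 + U)
m(E(1, z))*(41 + N(5)) = (-6)²*(41 + 5*(-2 + 5)) = 36*(41 + 5*3) = 36*(41 + 15) = 36*56 = 2016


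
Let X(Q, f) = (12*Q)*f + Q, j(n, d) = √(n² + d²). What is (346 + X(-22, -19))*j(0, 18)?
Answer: 96120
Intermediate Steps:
j(n, d) = √(d² + n²)
X(Q, f) = Q + 12*Q*f (X(Q, f) = 12*Q*f + Q = Q + 12*Q*f)
(346 + X(-22, -19))*j(0, 18) = (346 - 22*(1 + 12*(-19)))*√(18² + 0²) = (346 - 22*(1 - 228))*√(324 + 0) = (346 - 22*(-227))*√324 = (346 + 4994)*18 = 5340*18 = 96120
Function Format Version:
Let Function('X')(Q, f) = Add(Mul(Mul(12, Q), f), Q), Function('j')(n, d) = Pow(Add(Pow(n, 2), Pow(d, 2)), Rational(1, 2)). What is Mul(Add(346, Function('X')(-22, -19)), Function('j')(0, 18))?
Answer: 96120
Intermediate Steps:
Function('j')(n, d) = Pow(Add(Pow(d, 2), Pow(n, 2)), Rational(1, 2))
Function('X')(Q, f) = Add(Q, Mul(12, Q, f)) (Function('X')(Q, f) = Add(Mul(12, Q, f), Q) = Add(Q, Mul(12, Q, f)))
Mul(Add(346, Function('X')(-22, -19)), Function('j')(0, 18)) = Mul(Add(346, Mul(-22, Add(1, Mul(12, -19)))), Pow(Add(Pow(18, 2), Pow(0, 2)), Rational(1, 2))) = Mul(Add(346, Mul(-22, Add(1, -228))), Pow(Add(324, 0), Rational(1, 2))) = Mul(Add(346, Mul(-22, -227)), Pow(324, Rational(1, 2))) = Mul(Add(346, 4994), 18) = Mul(5340, 18) = 96120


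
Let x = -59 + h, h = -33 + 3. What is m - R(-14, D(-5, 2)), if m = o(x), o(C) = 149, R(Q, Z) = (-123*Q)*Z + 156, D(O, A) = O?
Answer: 8603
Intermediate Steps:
h = -30
R(Q, Z) = 156 - 123*Q*Z (R(Q, Z) = -123*Q*Z + 156 = 156 - 123*Q*Z)
x = -89 (x = -59 - 30 = -89)
m = 149
m - R(-14, D(-5, 2)) = 149 - (156 - 123*(-14)*(-5)) = 149 - (156 - 8610) = 149 - 1*(-8454) = 149 + 8454 = 8603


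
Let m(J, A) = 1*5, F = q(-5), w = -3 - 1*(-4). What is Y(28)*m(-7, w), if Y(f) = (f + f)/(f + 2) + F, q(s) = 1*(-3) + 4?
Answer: 43/3 ≈ 14.333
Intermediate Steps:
q(s) = 1 (q(s) = -3 + 4 = 1)
w = 1 (w = -3 + 4 = 1)
F = 1
m(J, A) = 5
Y(f) = 1 + 2*f/(2 + f) (Y(f) = (f + f)/(f + 2) + 1 = (2*f)/(2 + f) + 1 = 2*f/(2 + f) + 1 = 1 + 2*f/(2 + f))
Y(28)*m(-7, w) = ((2 + 3*28)/(2 + 28))*5 = ((2 + 84)/30)*5 = ((1/30)*86)*5 = (43/15)*5 = 43/3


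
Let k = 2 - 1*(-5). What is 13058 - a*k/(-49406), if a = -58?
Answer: 46081653/3529 ≈ 13058.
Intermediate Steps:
k = 7 (k = 2 + 5 = 7)
13058 - a*k/(-49406) = 13058 - (-58*7)/(-49406) = 13058 - (-406)*(-1)/49406 = 13058 - 1*29/3529 = 13058 - 29/3529 = 46081653/3529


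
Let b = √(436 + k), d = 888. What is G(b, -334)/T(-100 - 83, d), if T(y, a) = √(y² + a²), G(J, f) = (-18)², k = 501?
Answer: 108*√91337/91337 ≈ 0.35736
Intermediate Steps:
b = √937 (b = √(436 + 501) = √937 ≈ 30.610)
G(J, f) = 324
T(y, a) = √(a² + y²)
G(b, -334)/T(-100 - 83, d) = 324/(√(888² + (-100 - 83)²)) = 324/(√(788544 + (-183)²)) = 324/(√(788544 + 33489)) = 324/(√822033) = 324/((3*√91337)) = 324*(√91337/274011) = 108*√91337/91337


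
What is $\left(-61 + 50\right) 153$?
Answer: $-1683$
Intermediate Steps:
$\left(-61 + 50\right) 153 = \left(-11\right) 153 = -1683$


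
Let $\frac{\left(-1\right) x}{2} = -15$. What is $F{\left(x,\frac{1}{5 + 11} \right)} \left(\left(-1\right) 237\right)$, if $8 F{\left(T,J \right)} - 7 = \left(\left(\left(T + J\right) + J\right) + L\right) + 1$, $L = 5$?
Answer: $- \frac{81765}{64} \approx -1277.6$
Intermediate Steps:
$x = 30$ ($x = \left(-2\right) \left(-15\right) = 30$)
$F{\left(T,J \right)} = \frac{13}{8} + \frac{J}{4} + \frac{T}{8}$ ($F{\left(T,J \right)} = \frac{7}{8} + \frac{\left(\left(\left(T + J\right) + J\right) + 5\right) + 1}{8} = \frac{7}{8} + \frac{\left(\left(\left(J + T\right) + J\right) + 5\right) + 1}{8} = \frac{7}{8} + \frac{\left(\left(T + 2 J\right) + 5\right) + 1}{8} = \frac{7}{8} + \frac{\left(5 + T + 2 J\right) + 1}{8} = \frac{7}{8} + \frac{6 + T + 2 J}{8} = \frac{7}{8} + \left(\frac{3}{4} + \frac{J}{4} + \frac{T}{8}\right) = \frac{13}{8} + \frac{J}{4} + \frac{T}{8}$)
$F{\left(x,\frac{1}{5 + 11} \right)} \left(\left(-1\right) 237\right) = \left(\frac{13}{8} + \frac{1}{4 \left(5 + 11\right)} + \frac{1}{8} \cdot 30\right) \left(\left(-1\right) 237\right) = \left(\frac{13}{8} + \frac{1}{4 \cdot 16} + \frac{15}{4}\right) \left(-237\right) = \left(\frac{13}{8} + \frac{1}{4} \cdot \frac{1}{16} + \frac{15}{4}\right) \left(-237\right) = \left(\frac{13}{8} + \frac{1}{64} + \frac{15}{4}\right) \left(-237\right) = \frac{345}{64} \left(-237\right) = - \frac{81765}{64}$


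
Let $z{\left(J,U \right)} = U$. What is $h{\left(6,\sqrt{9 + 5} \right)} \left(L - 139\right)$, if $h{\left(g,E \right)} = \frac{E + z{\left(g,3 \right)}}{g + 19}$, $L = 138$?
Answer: $- \frac{3}{25} - \frac{\sqrt{14}}{25} \approx -0.26967$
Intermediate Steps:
$h{\left(g,E \right)} = \frac{3 + E}{19 + g}$ ($h{\left(g,E \right)} = \frac{E + 3}{g + 19} = \frac{3 + E}{19 + g}$)
$h{\left(6,\sqrt{9 + 5} \right)} \left(L - 139\right) = \frac{3 + \sqrt{9 + 5}}{19 + 6} \left(138 - 139\right) = \frac{3 + \sqrt{14}}{25} \left(-1\right) = \left(\frac{3}{25} + \frac{\sqrt{14}}{25}\right) \left(-1\right) = - \frac{3}{25} - \frac{\sqrt{14}}{25}$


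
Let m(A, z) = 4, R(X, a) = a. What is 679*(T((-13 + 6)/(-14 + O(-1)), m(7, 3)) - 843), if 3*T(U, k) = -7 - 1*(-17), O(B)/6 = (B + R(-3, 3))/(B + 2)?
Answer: -1710401/3 ≈ -5.7013e+5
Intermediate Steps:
O(B) = 6*(3 + B)/(2 + B) (O(B) = 6*((B + 3)/(B + 2)) = 6*((3 + B)/(2 + B)) = 6*(3 + B)/(2 + B))
T(U, k) = 10/3 (T(U, k) = (-7 - 1*(-17))/3 = (-7 + 17)/3 = (⅓)*10 = 10/3)
679*(T((-13 + 6)/(-14 + O(-1)), m(7, 3)) - 843) = 679*(10/3 - 843) = 679*(-2519/3) = -1710401/3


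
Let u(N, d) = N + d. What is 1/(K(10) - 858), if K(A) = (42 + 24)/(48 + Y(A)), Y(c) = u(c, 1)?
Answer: -59/50556 ≈ -0.0011670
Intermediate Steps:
Y(c) = 1 + c (Y(c) = c + 1 = 1 + c)
K(A) = 66/(49 + A) (K(A) = (42 + 24)/(48 + (1 + A)) = 66/(49 + A))
1/(K(10) - 858) = 1/(66/(49 + 10) - 858) = 1/(66/59 - 858) = 1/(-50556/59) = -59/50556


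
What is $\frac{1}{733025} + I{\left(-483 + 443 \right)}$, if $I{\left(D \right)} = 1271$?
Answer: $\frac{931674776}{733025} \approx 1271.0$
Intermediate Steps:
$\frac{1}{733025} + I{\left(-483 + 443 \right)} = \frac{1}{733025} + 1271 = \frac{931674776}{733025}$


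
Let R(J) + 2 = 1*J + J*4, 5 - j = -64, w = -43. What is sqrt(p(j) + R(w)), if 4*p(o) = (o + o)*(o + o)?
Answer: 8*sqrt(71) ≈ 67.409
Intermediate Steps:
j = 69 (j = 5 - 1*(-64) = 5 + 64 = 69)
p(o) = o**2 (p(o) = ((o + o)*(o + o))/4 = ((2*o)*(2*o))/4 = (4*o**2)/4 = o**2)
R(J) = -2 + 5*J (R(J) = -2 + (1*J + J*4) = -2 + (J + 4*J) = -2 + 5*J)
sqrt(p(j) + R(w)) = sqrt(69**2 + (-2 + 5*(-43))) = sqrt(4761 + (-2 - 215)) = sqrt(4761 - 217) = sqrt(4544) = 8*sqrt(71)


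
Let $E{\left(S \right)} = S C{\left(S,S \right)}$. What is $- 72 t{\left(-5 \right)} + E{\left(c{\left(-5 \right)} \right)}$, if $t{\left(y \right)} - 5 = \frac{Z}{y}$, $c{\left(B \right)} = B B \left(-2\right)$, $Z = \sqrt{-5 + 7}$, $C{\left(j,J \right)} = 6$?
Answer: $-660 + \frac{72 \sqrt{2}}{5} \approx -639.64$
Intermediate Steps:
$Z = \sqrt{2} \approx 1.4142$
$c{\left(B \right)} = - 2 B^{2}$ ($c{\left(B \right)} = B^{2} \left(-2\right) = - 2 B^{2}$)
$t{\left(y \right)} = 5 + \frac{\sqrt{2}}{y}$
$E{\left(S \right)} = 6 S$ ($E{\left(S \right)} = S 6 = 6 S$)
$- 72 t{\left(-5 \right)} + E{\left(c{\left(-5 \right)} \right)} = - 72 \left(5 + \frac{\sqrt{2}}{-5}\right) + 6 \left(- 2 \left(-5\right)^{2}\right) = - 72 \left(5 + \sqrt{2} \left(- \frac{1}{5}\right)\right) + 6 \left(\left(-2\right) 25\right) = - 72 \left(5 - \frac{\sqrt{2}}{5}\right) + 6 \left(-50\right) = \left(-360 + \frac{72 \sqrt{2}}{5}\right) - 300 = -660 + \frac{72 \sqrt{2}}{5}$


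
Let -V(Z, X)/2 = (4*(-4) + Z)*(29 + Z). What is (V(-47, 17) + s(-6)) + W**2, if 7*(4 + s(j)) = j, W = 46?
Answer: -1098/7 ≈ -156.86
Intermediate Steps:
s(j) = -4 + j/7
V(Z, X) = -2*(-16 + Z)*(29 + Z) (V(Z, X) = -2*(4*(-4) + Z)*(29 + Z) = -2*(-16 + Z)*(29 + Z))
(V(-47, 17) + s(-6)) + W**2 = ((928 - 26*(-47) - 2*(-47)**2) + (-4 + (1/7)*(-6))) + 46**2 = ((928 + 1222 - 2*2209) + (-4 - 6/7)) + 2116 = ((928 + 1222 - 4418) - 34/7) + 2116 = (-2268 - 34/7) + 2116 = -15910/7 + 2116 = -1098/7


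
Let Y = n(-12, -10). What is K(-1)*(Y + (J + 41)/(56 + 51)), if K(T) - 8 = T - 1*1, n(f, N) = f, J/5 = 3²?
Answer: -7188/107 ≈ -67.178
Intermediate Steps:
J = 45 (J = 5*3² = 5*9 = 45)
Y = -12
K(T) = 7 + T (K(T) = 8 + (T - 1*1) = 8 + (T - 1) = 8 + (-1 + T) = 7 + T)
K(-1)*(Y + (J + 41)/(56 + 51)) = (7 - 1)*(-12 + (45 + 41)/(56 + 51)) = 6*(-12 + 86/107) = 6*(-1198/107) = -7188/107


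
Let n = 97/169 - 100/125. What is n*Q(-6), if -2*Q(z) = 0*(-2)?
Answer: 0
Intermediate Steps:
n = -191/845 (n = 97*(1/169) - 100*1/125 = 97/169 - ⅘ = -191/845 ≈ -0.22604)
Q(z) = 0 (Q(z) = -0*(-2) = -½*0 = 0)
n*Q(-6) = -191/845*0 = 0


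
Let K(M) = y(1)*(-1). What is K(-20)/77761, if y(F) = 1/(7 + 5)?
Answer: -1/933132 ≈ -1.0717e-6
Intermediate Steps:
y(F) = 1/12
K(M) = -1/12 (K(M) = (1/12)*(-1) = -1/12)
K(-20)/77761 = -1/12/77761 = -1/12*1/77761 = -1/933132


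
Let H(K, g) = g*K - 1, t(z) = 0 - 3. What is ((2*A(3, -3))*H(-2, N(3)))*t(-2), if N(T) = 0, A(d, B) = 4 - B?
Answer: 42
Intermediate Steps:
t(z) = -3
H(K, g) = -1 + K*g (H(K, g) = K*g - 1 = -1 + K*g)
((2*A(3, -3))*H(-2, N(3)))*t(-2) = ((2*(4 - 1*(-3)))*(-1 - 2*0))*(-3) = ((2*(4 + 3))*(-1 + 0))*(-3) = ((2*7)*(-1))*(-3) = (14*(-1))*(-3) = -14*(-3) = 42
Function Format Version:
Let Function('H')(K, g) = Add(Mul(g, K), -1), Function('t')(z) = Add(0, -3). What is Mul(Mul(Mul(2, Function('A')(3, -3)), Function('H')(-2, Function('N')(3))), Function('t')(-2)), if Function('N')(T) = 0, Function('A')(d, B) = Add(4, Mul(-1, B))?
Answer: 42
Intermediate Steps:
Function('t')(z) = -3
Function('H')(K, g) = Add(-1, Mul(K, g)) (Function('H')(K, g) = Add(Mul(K, g), -1) = Add(-1, Mul(K, g)))
Mul(Mul(Mul(2, Function('A')(3, -3)), Function('H')(-2, Function('N')(3))), Function('t')(-2)) = Mul(Mul(Mul(2, Add(4, Mul(-1, -3))), Add(-1, Mul(-2, 0))), -3) = Mul(Mul(Mul(2, Add(4, 3)), Add(-1, 0)), -3) = Mul(Mul(Mul(2, 7), -1), -3) = Mul(Mul(14, -1), -3) = Mul(-14, -3) = 42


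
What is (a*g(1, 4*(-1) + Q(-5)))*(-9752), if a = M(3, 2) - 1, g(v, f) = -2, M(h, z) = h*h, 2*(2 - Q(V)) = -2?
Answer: 156032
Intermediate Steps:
Q(V) = 3 (Q(V) = 2 - 1/2*(-2) = 2 + 1 = 3)
M(h, z) = h**2
a = 8 (a = 3**2 - 1 = 9 - 1 = 8)
(a*g(1, 4*(-1) + Q(-5)))*(-9752) = (8*(-2))*(-9752) = -16*(-9752) = 156032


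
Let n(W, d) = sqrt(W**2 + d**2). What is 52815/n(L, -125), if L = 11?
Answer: 52815*sqrt(15746)/15746 ≈ 420.89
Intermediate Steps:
52815/n(L, -125) = 52815/(sqrt(11**2 + (-125)**2)) = 52815/(sqrt(121 + 15625)) = 52815/(sqrt(15746)) = 52815*(sqrt(15746)/15746) = 52815*sqrt(15746)/15746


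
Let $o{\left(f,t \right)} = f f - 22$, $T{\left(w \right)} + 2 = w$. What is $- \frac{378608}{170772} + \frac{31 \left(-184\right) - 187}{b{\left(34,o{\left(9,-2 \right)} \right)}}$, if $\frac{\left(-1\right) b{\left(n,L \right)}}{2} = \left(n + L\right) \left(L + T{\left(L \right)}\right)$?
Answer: $- \frac{596902363}{307048056} \approx -1.944$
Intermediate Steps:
$T{\left(w \right)} = -2 + w$
$o{\left(f,t \right)} = -22 + f^{2}$ ($o{\left(f,t \right)} = f^{2} - 22 = -22 + f^{2}$)
$b{\left(n,L \right)} = - 2 \left(-2 + 2 L\right) \left(L + n\right)$ ($b{\left(n,L \right)} = - 2 \left(n + L\right) \left(L + \left(-2 + L\right)\right) = - 2 \left(L + n\right) \left(-2 + 2 L\right) = - 2 \left(-2 + 2 L\right) \left(L + n\right)$)
$- \frac{378608}{170772} + \frac{31 \left(-184\right) - 187}{b{\left(34,o{\left(9,-2 \right)} \right)}} = - \frac{378608}{170772} + \frac{31 \left(-184\right) - 187}{- 4 \left(-22 + 9^{2}\right)^{2} + 4 \left(-22 + 9^{2}\right) + 4 \cdot 34 - 4 \left(-22 + 9^{2}\right) 34} = \left(-378608\right) \frac{1}{170772} + \frac{-5704 - 187}{- 4 \left(-22 + 81\right)^{2} + 4 \left(-22 + 81\right) + 136 - 4 \left(-22 + 81\right) 34} = - \frac{94652}{42693} - \frac{5891}{- 4 \cdot 59^{2} + 4 \cdot 59 + 136 - 236 \cdot 34} = - \frac{94652}{42693} - \frac{5891}{\left(-4\right) 3481 + 236 + 136 - 8024} = - \frac{94652}{42693} - \frac{5891}{-13924 + 236 + 136 - 8024} = - \frac{94652}{42693} - \frac{5891}{-21576} = - \frac{94652}{42693} - - \frac{5891}{21576} = - \frac{94652}{42693} + \frac{5891}{21576} = - \frac{596902363}{307048056}$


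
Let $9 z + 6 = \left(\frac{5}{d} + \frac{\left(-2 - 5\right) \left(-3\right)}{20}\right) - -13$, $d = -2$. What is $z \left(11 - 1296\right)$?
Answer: $- \frac{9509}{12} \approx -792.42$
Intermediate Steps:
$z = \frac{37}{60}$ ($z = - \frac{2}{3} + \frac{\left(\frac{5}{-2} + \frac{\left(-2 - 5\right) \left(-3\right)}{20}\right) - -13}{9} = - \frac{2}{3} + \frac{\left(5 \left(- \frac{1}{2}\right) + \left(-7\right) \left(-3\right) \frac{1}{20}\right) + 13}{9} = - \frac{2}{3} + \frac{\left(- \frac{5}{2} + 21 \cdot \frac{1}{20}\right) + 13}{9} = - \frac{2}{3} + \frac{\left(- \frac{5}{2} + \frac{21}{20}\right) + 13}{9} = - \frac{2}{3} + \frac{- \frac{29}{20} + 13}{9} = - \frac{2}{3} + \frac{1}{9} \cdot \frac{231}{20} = - \frac{2}{3} + \frac{77}{60} = \frac{37}{60} \approx 0.61667$)
$z \left(11 - 1296\right) = \frac{37 \left(11 - 1296\right)}{60} = \frac{37}{60} \left(-1285\right) = - \frac{9509}{12}$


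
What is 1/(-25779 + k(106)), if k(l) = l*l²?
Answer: 1/1165237 ≈ 8.5819e-7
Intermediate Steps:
k(l) = l³
1/(-25779 + k(106)) = 1/(-25779 + 106³) = 1/(-25779 + 1191016) = 1/1165237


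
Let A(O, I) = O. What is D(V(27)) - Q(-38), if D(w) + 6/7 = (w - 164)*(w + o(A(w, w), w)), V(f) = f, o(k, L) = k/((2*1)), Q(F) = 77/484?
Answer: -1709251/308 ≈ -5549.5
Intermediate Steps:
Q(F) = 7/44 (Q(F) = 77*(1/484) = 7/44)
o(k, L) = k/2
D(w) = -6/7 + 3*w*(-164 + w)/2 (D(w) = -6/7 + (w - 164)*(w + w/2) = -6/7 + (-164 + w)*(3*w/2) = -6/7 + 3*w*(-164 + w)/2)
D(V(27)) - Q(-38) = (-6/7 - 246*27 + (3/2)*27²) - 1*7/44 = (-6/7 - 6642 + (3/2)*729) - 7/44 = (-6/7 - 6642 + 2187/2) - 7/44 = -77691/14 - 7/44 = -1709251/308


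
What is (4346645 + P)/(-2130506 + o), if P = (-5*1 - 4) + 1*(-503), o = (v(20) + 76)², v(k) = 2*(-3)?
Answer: -4346133/2125606 ≈ -2.0447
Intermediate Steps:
v(k) = -6
o = 4900 (o = (-6 + 76)² = 70² = 4900)
P = -512 (P = (-5 - 4) - 503 = -9 - 503 = -512)
(4346645 + P)/(-2130506 + o) = (4346645 - 512)/(-2130506 + 4900) = 4346133/(-2125606) = 4346133*(-1/2125606) = -4346133/2125606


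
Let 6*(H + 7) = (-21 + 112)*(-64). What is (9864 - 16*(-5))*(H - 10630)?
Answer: -346279912/3 ≈ -1.1543e+8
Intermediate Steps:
H = -2933/3 (H = -7 + ((-21 + 112)*(-64))/6 = -7 + (91*(-64))/6 = -7 + (1/6)*(-5824) = -7 - 2912/3 = -2933/3 ≈ -977.67)
(9864 - 16*(-5))*(H - 10630) = (9864 - 16*(-5))*(-2933/3 - 10630) = (9864 + 80)*(-34823/3) = 9944*(-34823/3) = -346279912/3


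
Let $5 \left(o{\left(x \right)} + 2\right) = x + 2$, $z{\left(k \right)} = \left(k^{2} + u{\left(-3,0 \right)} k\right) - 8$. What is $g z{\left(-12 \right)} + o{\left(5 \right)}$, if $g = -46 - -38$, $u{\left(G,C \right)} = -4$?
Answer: $- \frac{7363}{5} \approx -1472.6$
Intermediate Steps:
$g = -8$ ($g = -46 + 38 = -8$)
$z{\left(k \right)} = -8 + k^{2} - 4 k$ ($z{\left(k \right)} = \left(k^{2} - 4 k\right) - 8 = -8 + k^{2} - 4 k$)
$o{\left(x \right)} = - \frac{8}{5} + \frac{x}{5}$ ($o{\left(x \right)} = -2 + \frac{x + 2}{5} = -2 + \frac{2 + x}{5} = -2 + \left(\frac{2}{5} + \frac{x}{5}\right) = - \frac{8}{5} + \frac{x}{5}$)
$g z{\left(-12 \right)} + o{\left(5 \right)} = - 8 \left(-8 + \left(-12\right)^{2} - -48\right) + \left(- \frac{8}{5} + \frac{1}{5} \cdot 5\right) = - 8 \left(-8 + 144 + 48\right) + \left(- \frac{8}{5} + 1\right) = \left(-8\right) 184 - \frac{3}{5} = -1472 - \frac{3}{5} = - \frac{7363}{5}$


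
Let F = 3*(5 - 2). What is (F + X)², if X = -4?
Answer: 25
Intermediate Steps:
F = 9 (F = 3*3 = 9)
(F + X)² = (9 - 4)² = 5² = 25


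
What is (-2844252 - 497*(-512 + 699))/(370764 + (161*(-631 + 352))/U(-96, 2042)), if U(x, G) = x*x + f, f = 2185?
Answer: -33486914591/4227035445 ≈ -7.9221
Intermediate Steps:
U(x, G) = 2185 + x**2 (U(x, G) = x*x + 2185 = x**2 + 2185 = 2185 + x**2)
(-2844252 - 497*(-512 + 699))/(370764 + (161*(-631 + 352))/U(-96, 2042)) = (-2844252 - 497*(-512 + 699))/(370764 + (161*(-631 + 352))/(2185 + (-96)**2)) = (-2844252 - 497*187)/(370764 + (161*(-279))/(2185 + 9216)) = (-2844252 - 92939)/(370764 - 44919/11401) = -2937191/(370764 - 44919*1/11401) = -2937191/(370764 - 44919/11401) = -2937191/4227035445/11401 = -2937191*11401/4227035445 = -33486914591/4227035445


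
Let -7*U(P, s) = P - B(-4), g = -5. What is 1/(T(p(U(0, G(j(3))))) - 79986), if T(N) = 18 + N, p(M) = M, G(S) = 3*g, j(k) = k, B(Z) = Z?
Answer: -7/559780 ≈ -1.2505e-5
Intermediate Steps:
G(S) = -15 (G(S) = 3*(-5) = -15)
U(P, s) = -4/7 - P/7 (U(P, s) = -(P - 1*(-4))/7 = -(P + 4)/7 = -(4 + P)/7 = -4/7 - P/7)
1/(T(p(U(0, G(j(3))))) - 79986) = 1/((18 + (-4/7 - 1/7*0)) - 79986) = 1/((18 + (-4/7 + 0)) - 79986) = 1/((18 - 4/7) - 79986) = 1/(122/7 - 79986) = 1/(-559780/7) = -7/559780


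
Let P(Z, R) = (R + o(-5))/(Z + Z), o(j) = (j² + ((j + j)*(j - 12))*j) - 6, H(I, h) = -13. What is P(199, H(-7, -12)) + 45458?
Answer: 9045720/199 ≈ 45456.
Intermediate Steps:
o(j) = -6 + j² + 2*j²*(-12 + j) (o(j) = (j² + ((2*j)*(-12 + j))*j) - 6 = (j² + (2*j*(-12 + j))*j) - 6 = (j² + 2*j²*(-12 + j)) - 6 = -6 + j² + 2*j²*(-12 + j))
P(Z, R) = (-831 + R)/(2*Z) (P(Z, R) = (R + (-6 - 23*(-5)² + 2*(-5)³))/(Z + Z) = (R + (-6 - 23*25 + 2*(-125)))/((2*Z)) = (R + (-6 - 575 - 250))*(1/(2*Z)) = (R - 831)*(1/(2*Z)) = (-831 + R)*(1/(2*Z)) = (-831 + R)/(2*Z))
P(199, H(-7, -12)) + 45458 = (½)*(-831 - 13)/199 + 45458 = (½)*(1/199)*(-844) + 45458 = -422/199 + 45458 = 9045720/199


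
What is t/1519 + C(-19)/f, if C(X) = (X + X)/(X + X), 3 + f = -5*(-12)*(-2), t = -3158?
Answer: -389953/186837 ≈ -2.0871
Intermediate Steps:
f = -123 (f = -3 - 5*(-12)*(-2) = -3 + 60*(-2) = -3 - 120 = -123)
C(X) = 1 (C(X) = (2*X)/((2*X)) = (2*X)*(1/(2*X)) = 1)
t/1519 + C(-19)/f = -3158/1519 + 1/(-123) = -3158*1/1519 + 1*(-1/123) = -3158/1519 - 1/123 = -389953/186837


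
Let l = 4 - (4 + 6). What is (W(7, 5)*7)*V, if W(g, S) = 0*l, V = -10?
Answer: 0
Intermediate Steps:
l = -6 (l = 4 - 1*10 = 4 - 10 = -6)
W(g, S) = 0 (W(g, S) = 0*(-6) = 0)
(W(7, 5)*7)*V = (0*7)*(-10) = 0*(-10) = 0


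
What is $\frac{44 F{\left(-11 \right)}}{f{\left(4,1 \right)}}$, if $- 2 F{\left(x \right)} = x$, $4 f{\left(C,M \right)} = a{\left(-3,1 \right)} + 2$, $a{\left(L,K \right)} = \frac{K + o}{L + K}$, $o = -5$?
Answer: $242$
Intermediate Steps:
$a{\left(L,K \right)} = \frac{-5 + K}{K + L}$ ($a{\left(L,K \right)} = \frac{K - 5}{L + K} = \frac{-5 + K}{K + L}$)
$f{\left(C,M \right)} = 1$ ($f{\left(C,M \right)} = \frac{\frac{-5 + 1}{1 - 3} + 2}{4} = \frac{\frac{1}{-2} \left(-4\right) + 2}{4} = \frac{\left(- \frac{1}{2}\right) \left(-4\right) + 2}{4} = \frac{2 + 2}{4} = \frac{1}{4} \cdot 4 = 1$)
$F{\left(x \right)} = - \frac{x}{2}$
$\frac{44 F{\left(-11 \right)}}{f{\left(4,1 \right)}} = \frac{44 \left(\left(- \frac{1}{2}\right) \left(-11\right)\right)}{1} = 44 \cdot \frac{11}{2} \cdot 1 = 242 \cdot 1 = 242$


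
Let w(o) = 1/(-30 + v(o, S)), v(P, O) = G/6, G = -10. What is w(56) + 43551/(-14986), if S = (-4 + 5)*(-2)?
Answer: -4182303/1423670 ≈ -2.9377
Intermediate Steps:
S = -2 (S = 1*(-2) = -2)
v(P, O) = -5/3 (v(P, O) = -10/6 = -10*⅙ = -5/3)
w(o) = -3/95 (w(o) = 1/(-30 - 5/3) = 1/(-95/3) = -3/95)
w(56) + 43551/(-14986) = -3/95 + 43551/(-14986) = -3/95 + 43551*(-1/14986) = -3/95 - 43551/14986 = -4182303/1423670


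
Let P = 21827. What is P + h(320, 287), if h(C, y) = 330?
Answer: 22157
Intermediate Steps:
P + h(320, 287) = 21827 + 330 = 22157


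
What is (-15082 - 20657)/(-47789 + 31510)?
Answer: 35739/16279 ≈ 2.1954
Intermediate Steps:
(-15082 - 20657)/(-47789 + 31510) = -35739/(-16279) = -35739*(-1/16279) = 35739/16279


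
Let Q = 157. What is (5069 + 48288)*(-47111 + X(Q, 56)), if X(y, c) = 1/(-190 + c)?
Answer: -336836071375/134 ≈ -2.5137e+9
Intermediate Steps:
(5069 + 48288)*(-47111 + X(Q, 56)) = (5069 + 48288)*(-47111 + 1/(-190 + 56)) = 53357*(-47111 + 1/(-134)) = 53357*(-47111 - 1/134) = 53357*(-6312875/134) = -336836071375/134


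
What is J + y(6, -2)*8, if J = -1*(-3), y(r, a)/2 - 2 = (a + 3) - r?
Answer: -45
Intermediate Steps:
y(r, a) = 10 - 2*r + 2*a (y(r, a) = 4 + 2*((a + 3) - r) = 4 + 2*((3 + a) - r) = 4 + 2*(3 + a - r) = 4 + (6 - 2*r + 2*a) = 10 - 2*r + 2*a)
J = 3
J + y(6, -2)*8 = 3 + (10 - 2*6 + 2*(-2))*8 = 3 + (10 - 12 - 4)*8 = 3 - 6*8 = 3 - 48 = -45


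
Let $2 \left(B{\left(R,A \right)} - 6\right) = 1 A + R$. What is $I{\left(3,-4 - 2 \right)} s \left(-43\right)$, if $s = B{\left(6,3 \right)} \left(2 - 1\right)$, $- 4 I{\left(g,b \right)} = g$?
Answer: $\frac{2709}{8} \approx 338.63$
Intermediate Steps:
$I{\left(g,b \right)} = - \frac{g}{4}$
$B{\left(R,A \right)} = 6 + \frac{A}{2} + \frac{R}{2}$ ($B{\left(R,A \right)} = 6 + \frac{1 A + R}{2} = 6 + \frac{A + R}{2} = 6 + \left(\frac{A}{2} + \frac{R}{2}\right) = 6 + \frac{A}{2} + \frac{R}{2}$)
$s = \frac{21}{2}$ ($s = \left(6 + \frac{1}{2} \cdot 3 + \frac{1}{2} \cdot 6\right) \left(2 - 1\right) = \left(6 + \frac{3}{2} + 3\right) 1 = \frac{21}{2} \cdot 1 = \frac{21}{2} \approx 10.5$)
$I{\left(3,-4 - 2 \right)} s \left(-43\right) = \left(- \frac{1}{4}\right) 3 \cdot \frac{21}{2} \left(-43\right) = \left(- \frac{3}{4}\right) \frac{21}{2} \left(-43\right) = \left(- \frac{63}{8}\right) \left(-43\right) = \frac{2709}{8}$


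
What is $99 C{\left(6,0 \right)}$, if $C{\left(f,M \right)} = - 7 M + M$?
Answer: $0$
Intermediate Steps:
$C{\left(f,M \right)} = - 6 M$
$99 C{\left(6,0 \right)} = 99 \left(\left(-6\right) 0\right) = 99 \cdot 0 = 0$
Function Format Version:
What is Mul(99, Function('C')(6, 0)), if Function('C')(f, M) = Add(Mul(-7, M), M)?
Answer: 0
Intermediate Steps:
Function('C')(f, M) = Mul(-6, M)
Mul(99, Function('C')(6, 0)) = Mul(99, Mul(-6, 0)) = Mul(99, 0) = 0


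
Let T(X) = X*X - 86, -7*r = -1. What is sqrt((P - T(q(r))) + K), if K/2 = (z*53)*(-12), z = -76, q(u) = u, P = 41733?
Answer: sqrt(6786058)/7 ≈ 372.14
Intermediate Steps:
r = 1/7 (r = -1/7*(-1) = 1/7 ≈ 0.14286)
T(X) = -86 + X**2 (T(X) = X**2 - 86 = -86 + X**2)
K = 96672 (K = 2*(-76*53*(-12)) = 2*(-4028*(-12)) = 2*48336 = 96672)
sqrt((P - T(q(r))) + K) = sqrt((41733 - (-86 + (1/7)**2)) + 96672) = sqrt((41733 - (-86 + 1/49)) + 96672) = sqrt((41733 - 1*(-4213/49)) + 96672) = sqrt((41733 + 4213/49) + 96672) = sqrt(2049130/49 + 96672) = sqrt(6786058/49) = sqrt(6786058)/7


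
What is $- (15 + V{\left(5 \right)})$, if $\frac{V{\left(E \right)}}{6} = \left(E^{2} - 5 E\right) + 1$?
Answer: $-21$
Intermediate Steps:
$V{\left(E \right)} = 6 - 30 E + 6 E^{2}$ ($V{\left(E \right)} = 6 \left(\left(E^{2} - 5 E\right) + 1\right) = 6 \left(1 + E^{2} - 5 E\right) = 6 - 30 E + 6 E^{2}$)
$- (15 + V{\left(5 \right)}) = - (15 + \left(6 - 150 + 6 \cdot 5^{2}\right)) = - (15 + \left(6 - 150 + 6 \cdot 25\right)) = - (15 + \left(6 - 150 + 150\right)) = - (15 + 6) = \left(-1\right) 21 = -21$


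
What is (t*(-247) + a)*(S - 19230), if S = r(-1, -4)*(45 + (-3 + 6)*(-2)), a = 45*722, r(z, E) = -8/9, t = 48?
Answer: -397507132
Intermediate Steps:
r(z, E) = -8/9 (r(z, E) = -8*⅑ = -8/9)
a = 32490
S = -104/3 (S = -8*(45 + (-3 + 6)*(-2))/9 = -8*(45 + 3*(-2))/9 = -8*(45 - 6)/9 = -8/9*39 = -104/3 ≈ -34.667)
(t*(-247) + a)*(S - 19230) = (48*(-247) + 32490)*(-104/3 - 19230) = (-11856 + 32490)*(-57794/3) = 20634*(-57794/3) = -397507132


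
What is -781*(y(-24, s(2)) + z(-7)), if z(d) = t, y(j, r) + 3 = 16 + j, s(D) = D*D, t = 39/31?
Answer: 235862/31 ≈ 7608.5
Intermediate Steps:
t = 39/31 (t = 39*(1/31) = 39/31 ≈ 1.2581)
s(D) = D²
y(j, r) = 13 + j (y(j, r) = -3 + (16 + j) = 13 + j)
z(d) = 39/31
-781*(y(-24, s(2)) + z(-7)) = -781*((13 - 24) + 39/31) = -781*(-11 + 39/31) = -781*(-302/31) = 235862/31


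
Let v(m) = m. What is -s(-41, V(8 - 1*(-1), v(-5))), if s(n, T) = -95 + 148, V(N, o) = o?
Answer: -53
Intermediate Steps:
s(n, T) = 53
-s(-41, V(8 - 1*(-1), v(-5))) = -1*53 = -53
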